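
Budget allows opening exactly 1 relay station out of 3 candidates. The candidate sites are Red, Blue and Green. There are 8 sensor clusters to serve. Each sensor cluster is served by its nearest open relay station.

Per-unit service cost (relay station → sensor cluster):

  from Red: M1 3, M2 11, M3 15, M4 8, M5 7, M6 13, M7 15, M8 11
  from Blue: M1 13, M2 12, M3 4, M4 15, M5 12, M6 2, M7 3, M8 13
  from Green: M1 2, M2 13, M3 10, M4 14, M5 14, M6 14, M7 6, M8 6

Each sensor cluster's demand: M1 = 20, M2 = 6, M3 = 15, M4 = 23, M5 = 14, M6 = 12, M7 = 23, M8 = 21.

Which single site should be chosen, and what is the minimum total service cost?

Choose Green only; total service cost 1218.

With exactly 1 open, each sensor cluster uses its cheapest among the chosen.
{Green}: M1→Green 2·20=40, M2→Green 13·6=78, M3→Green 10·15=150, M4→Green 14·23=322, M5→Green 14·14=196, M6→Green 14·12=168, M7→Green 6·23=138, M8→Green 6·21=126. Service cost 1218.
{Blue}: service cost 1271
{Red}: service cost 1365
Among all 3 size-1 choices, {Green} is lowest.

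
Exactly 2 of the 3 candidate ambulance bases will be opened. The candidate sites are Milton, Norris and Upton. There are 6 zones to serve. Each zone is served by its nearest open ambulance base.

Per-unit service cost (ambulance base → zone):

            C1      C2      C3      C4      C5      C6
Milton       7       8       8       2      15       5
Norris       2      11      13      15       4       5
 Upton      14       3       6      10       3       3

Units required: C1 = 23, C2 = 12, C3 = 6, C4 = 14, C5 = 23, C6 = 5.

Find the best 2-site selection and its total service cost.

With exactly 2 open, each zone uses its cheapest among the chosen.
{Milton, Norris}: C1→Norris 2·23=46, C2→Milton 8·12=96, C3→Milton 8·6=48, C4→Milton 2·14=28, C5→Norris 4·23=92, C6→Milton 5·5=25. Service cost 335.
{Norris, Upton}: service cost 342
{Milton, Upton}: service cost 345
Among all 3 size-2 choices, {Milton, Norris} is lowest.

Choose Milton and Norris; total service cost 335.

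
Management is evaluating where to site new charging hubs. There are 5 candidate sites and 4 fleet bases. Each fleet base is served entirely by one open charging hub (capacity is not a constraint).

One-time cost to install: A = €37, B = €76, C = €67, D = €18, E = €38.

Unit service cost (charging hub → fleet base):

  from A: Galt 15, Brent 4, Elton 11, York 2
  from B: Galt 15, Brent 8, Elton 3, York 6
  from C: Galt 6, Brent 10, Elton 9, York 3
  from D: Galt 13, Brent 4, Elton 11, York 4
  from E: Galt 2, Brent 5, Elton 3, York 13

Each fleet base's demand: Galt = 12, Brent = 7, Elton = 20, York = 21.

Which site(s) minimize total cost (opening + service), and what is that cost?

For any fixed open set, each fleet base goes to its cheapest open site; total = fixed + service.
{A, E}: Galt→E 2·12=24, Brent→A 4·7=28, Elton→E 3·20=60, York→A 2·21=42. Service 154; fixed 75; total 229.
{A, D, E}: service 154 + fixed 93 = 247
{D, E}: Galt→E 2·12=24, Brent→D 4·7=28, Elton→E 3·20=60, York→D 4·21=84. Service 196; fixed 56; total 252.
{A, B, C, D, E}: service 154 + fixed 236 = 390
No other subset beats 229.

Open A and E; minimum total cost 229.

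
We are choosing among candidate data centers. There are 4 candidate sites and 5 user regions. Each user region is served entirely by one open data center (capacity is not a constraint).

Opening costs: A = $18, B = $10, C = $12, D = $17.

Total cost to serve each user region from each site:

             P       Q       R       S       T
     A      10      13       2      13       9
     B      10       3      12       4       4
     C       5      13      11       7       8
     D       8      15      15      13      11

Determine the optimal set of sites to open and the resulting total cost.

Open B only; minimum total cost 43.

For any fixed open set, each user region goes to its cheapest open site; total = fixed + service.
{B}: P→B 10, Q→B 3, R→B 12, S→B 4, T→B 4. Service 33; fixed 10; total 43.
{B, C}: service 27 + fixed 22 = 49
{A, B}: service 23 + fixed 28 = 51
{A, B, C, D}: service 18 + fixed 57 = 75
No other subset beats 43.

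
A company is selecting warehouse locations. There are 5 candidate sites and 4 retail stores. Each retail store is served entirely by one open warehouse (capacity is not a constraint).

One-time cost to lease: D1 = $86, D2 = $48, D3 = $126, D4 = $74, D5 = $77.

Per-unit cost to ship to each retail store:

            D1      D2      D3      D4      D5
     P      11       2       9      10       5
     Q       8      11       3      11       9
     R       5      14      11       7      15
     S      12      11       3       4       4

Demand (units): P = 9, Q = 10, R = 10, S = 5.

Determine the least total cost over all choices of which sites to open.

For any fixed open set, each retail store goes to its cheapest open site; total = fixed + service.
{D1, D2}: P→D2 2·9=18, Q→D1 8·10=80, R→D1 5·10=50, S→D2 11·5=55. Service 203; fixed 134; total 337.
{D2, D4}: P→D2 2·9=18, Q→D2 11·10=110, R→D4 7·10=70, S→D4 4·5=20. Service 218; fixed 122; total 340.
{D2, D3}: P→D2 2·9=18, Q→D3 3·10=30, R→D3 11·10=110, S→D3 3·5=15. Service 173; fixed 174; total 347.
{D1, D2, D3, D4, D5}: service 113 + fixed 411 = 524
No other subset beats 337.

Minimum total cost: 337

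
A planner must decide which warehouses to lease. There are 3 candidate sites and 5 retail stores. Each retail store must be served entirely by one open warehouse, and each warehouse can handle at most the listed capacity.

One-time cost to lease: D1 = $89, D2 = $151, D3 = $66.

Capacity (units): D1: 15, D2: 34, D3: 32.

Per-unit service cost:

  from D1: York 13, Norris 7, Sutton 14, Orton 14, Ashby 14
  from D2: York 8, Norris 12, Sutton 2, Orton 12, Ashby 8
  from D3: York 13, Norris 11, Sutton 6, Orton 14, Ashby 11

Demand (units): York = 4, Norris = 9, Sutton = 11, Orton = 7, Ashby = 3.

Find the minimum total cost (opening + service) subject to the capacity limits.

Minimum total cost: 421

Open {D2}: York→D2 8·4=32, Norris→D2 12·9=108, Sutton→D2 2·11=22, Orton→D2 12·7=84, Ashby→D2 8·3=24.
Loads: D2 carries 34/34. Service 270; fixed 151; total 421.
Next best feasible plan costs 465.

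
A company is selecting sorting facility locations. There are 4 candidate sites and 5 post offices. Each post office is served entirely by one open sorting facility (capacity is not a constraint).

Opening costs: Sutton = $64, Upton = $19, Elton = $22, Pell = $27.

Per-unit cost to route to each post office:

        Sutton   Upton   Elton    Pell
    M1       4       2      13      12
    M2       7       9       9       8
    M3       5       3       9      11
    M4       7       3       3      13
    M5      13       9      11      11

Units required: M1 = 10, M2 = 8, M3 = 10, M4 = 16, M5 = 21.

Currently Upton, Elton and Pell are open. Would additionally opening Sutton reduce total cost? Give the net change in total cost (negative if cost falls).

Current service cost with {Upton, Elton, Pell}: 351.
Adding Sutton: each post office re-picks its cheapest; new service cost 343, saving 8.
Extra fixed cost: 64. Net change = 64 − 8 = 56.
(Totals: 419 → 475.)

No — net change +56 (cost rises by 56).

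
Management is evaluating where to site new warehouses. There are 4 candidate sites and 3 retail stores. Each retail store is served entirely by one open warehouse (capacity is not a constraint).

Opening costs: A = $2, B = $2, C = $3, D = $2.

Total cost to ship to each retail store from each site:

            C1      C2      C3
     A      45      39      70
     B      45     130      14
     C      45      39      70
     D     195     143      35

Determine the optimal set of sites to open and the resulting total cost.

Open A and B; minimum total cost 102.

For any fixed open set, each retail store goes to its cheapest open site; total = fixed + service.
{A, B}: C1→A 45, C2→A 39, C3→B 14. Service 98; fixed 4; total 102.
{B, C}: C1→B 45, C2→C 39, C3→B 14. Service 98; fixed 5; total 103.
{A, B, D}: C1→A 45, C2→A 39, C3→B 14. Service 98; fixed 6; total 104.
{A, B, C, D}: service 98 + fixed 9 = 107
(All 15 nonempty subsets were checked; A and B is lowest.)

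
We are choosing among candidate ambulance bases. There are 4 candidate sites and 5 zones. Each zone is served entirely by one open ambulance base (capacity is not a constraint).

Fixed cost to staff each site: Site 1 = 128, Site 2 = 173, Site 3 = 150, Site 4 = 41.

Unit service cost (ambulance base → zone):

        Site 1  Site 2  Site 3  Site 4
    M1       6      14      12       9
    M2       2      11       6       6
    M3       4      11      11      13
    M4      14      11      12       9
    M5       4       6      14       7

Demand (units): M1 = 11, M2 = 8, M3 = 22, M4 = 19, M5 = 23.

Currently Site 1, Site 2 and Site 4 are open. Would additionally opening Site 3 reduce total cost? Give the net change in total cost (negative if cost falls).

Current service cost with {Site 1, Site 2, Site 4}: 433.
Adding Site 3: each zone re-picks its cheapest; new service cost 433, saving 0.
Extra fixed cost: 150. Net change = 150 − 0 = 150.
(Totals: 775 → 925.)

No — net change +150 (cost rises by 150).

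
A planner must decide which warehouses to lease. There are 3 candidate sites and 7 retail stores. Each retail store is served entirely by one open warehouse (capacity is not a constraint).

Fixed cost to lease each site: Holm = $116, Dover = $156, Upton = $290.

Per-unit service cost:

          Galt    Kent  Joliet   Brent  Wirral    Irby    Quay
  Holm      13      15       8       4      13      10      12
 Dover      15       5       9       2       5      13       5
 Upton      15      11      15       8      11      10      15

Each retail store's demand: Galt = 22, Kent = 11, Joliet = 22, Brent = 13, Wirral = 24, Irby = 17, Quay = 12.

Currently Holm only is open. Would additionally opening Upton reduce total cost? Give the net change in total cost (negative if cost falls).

Current service cost with {Holm}: 1305.
Adding Upton: each retail store re-picks its cheapest; new service cost 1213, saving 92.
Extra fixed cost: 290. Net change = 290 − 92 = 198.
(Totals: 1421 → 1619.)

No — net change +198 (cost rises by 198).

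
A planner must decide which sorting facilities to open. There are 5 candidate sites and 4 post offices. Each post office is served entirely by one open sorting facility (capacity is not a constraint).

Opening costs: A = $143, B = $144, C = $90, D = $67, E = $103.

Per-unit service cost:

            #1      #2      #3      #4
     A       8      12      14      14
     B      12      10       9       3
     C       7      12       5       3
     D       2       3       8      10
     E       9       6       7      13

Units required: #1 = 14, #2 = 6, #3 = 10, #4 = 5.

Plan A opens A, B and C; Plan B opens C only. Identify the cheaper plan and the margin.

Plan A: {A, B, C}: #1→C 7·14=98, #2→B 10·6=60, #3→C 5·10=50, #4→B 3·5=15. Service 223; fixed 377; total 600.
Plan B: {C}: #1→C 7·14=98, #2→C 12·6=72, #3→C 5·10=50, #4→C 3·5=15. Service 235; fixed 90; total 325.
Difference: |600 − 325| = 275.

Plan B is cheaper by 275.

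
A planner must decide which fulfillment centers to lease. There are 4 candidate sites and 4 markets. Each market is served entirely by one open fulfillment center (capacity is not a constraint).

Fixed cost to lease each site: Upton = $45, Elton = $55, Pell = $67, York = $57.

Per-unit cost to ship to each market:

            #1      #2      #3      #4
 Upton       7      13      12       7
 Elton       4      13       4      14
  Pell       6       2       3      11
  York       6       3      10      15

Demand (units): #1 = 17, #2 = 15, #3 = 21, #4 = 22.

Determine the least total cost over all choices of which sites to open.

For any fixed open set, each market goes to its cheapest open site; total = fixed + service.
{Upton, Pell}: #1→Pell 6·17=102, #2→Pell 2·15=30, #3→Pell 3·21=63, #4→Upton 7·22=154. Service 349; fixed 112; total 461.
{Upton, Elton, Pell}: #1→Elton 4·17=68, #2→Pell 2·15=30, #3→Pell 3·21=63, #4→Upton 7·22=154. Service 315; fixed 167; total 482.
{Pell}: service 437 + fixed 67 = 504
{Upton, Elton, Pell, York}: service 315 + fixed 224 = 539
No other subset beats 461.

Minimum total cost: 461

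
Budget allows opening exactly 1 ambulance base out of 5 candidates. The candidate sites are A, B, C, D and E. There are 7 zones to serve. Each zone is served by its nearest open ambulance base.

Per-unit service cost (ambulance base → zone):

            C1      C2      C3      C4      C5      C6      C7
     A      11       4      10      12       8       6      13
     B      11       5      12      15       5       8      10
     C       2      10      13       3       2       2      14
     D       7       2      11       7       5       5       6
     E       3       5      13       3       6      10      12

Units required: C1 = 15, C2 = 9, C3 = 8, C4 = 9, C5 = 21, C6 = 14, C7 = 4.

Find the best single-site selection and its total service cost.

Choose C only; total service cost 377.

With exactly 1 open, each zone uses its cheapest among the chosen.
{C}: C1→C 2·15=30, C2→C 10·9=90, C3→C 13·8=104, C4→C 3·9=27, C5→C 2·21=42, C6→C 2·14=28, C7→C 14·4=56. Service cost 377.
{D}: service cost 473
{E}: service cost 535
Among all 5 size-1 choices, {C} is lowest.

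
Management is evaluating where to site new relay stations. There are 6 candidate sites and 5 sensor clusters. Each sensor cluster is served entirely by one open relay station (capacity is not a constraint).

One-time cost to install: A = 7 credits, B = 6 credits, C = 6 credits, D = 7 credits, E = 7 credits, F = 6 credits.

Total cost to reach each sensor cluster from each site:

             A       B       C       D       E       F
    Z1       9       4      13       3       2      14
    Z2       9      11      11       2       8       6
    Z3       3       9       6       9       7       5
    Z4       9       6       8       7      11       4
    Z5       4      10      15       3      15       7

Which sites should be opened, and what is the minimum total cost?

Open D and F; minimum total cost 30.

For any fixed open set, each sensor cluster goes to its cheapest open site; total = fixed + service.
{D, F}: Z1→D 3, Z2→D 2, Z3→F 5, Z4→F 4, Z5→D 3. Service 17; fixed 13; total 30.
{D}: Z1→D 3, Z2→D 2, Z3→D 9, Z4→D 7, Z5→D 3. Service 24; fixed 7; total 31.
{A, D}: Z1→D 3, Z2→D 2, Z3→A 3, Z4→D 7, Z5→D 3. Service 18; fixed 14; total 32.
{A, B, C, D, E, F}: service 14 + fixed 39 = 53
No other subset beats 30.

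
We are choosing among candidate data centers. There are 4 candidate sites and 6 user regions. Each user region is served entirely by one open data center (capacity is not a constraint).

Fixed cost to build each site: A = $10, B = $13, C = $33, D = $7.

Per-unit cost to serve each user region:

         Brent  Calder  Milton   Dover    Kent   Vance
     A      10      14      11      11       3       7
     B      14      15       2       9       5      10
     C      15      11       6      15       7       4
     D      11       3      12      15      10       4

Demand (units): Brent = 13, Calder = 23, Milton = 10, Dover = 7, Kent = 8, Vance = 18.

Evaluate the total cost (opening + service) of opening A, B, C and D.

Each user region is assigned to its cheapest site among the open ones.
{A, B, C, D}: Brent→A 10·13=130, Calder→D 3·23=69, Milton→B 2·10=20, Dover→B 9·7=63, Kent→A 3·8=24, Vance→C 4·18=72. Service 378; fixed 63; total 441.

Total cost: 441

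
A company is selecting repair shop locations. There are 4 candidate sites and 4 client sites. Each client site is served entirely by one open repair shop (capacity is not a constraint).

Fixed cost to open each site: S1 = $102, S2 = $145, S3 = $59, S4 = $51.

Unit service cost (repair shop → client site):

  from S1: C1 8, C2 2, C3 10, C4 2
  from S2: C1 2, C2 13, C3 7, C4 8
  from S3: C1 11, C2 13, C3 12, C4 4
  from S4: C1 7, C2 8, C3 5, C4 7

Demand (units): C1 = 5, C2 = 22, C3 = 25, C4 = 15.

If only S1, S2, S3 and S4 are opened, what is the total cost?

Each client site is assigned to its cheapest site among the open ones.
{S1, S2, S3, S4}: C1→S2 2·5=10, C2→S1 2·22=44, C3→S4 5·25=125, C4→S1 2·15=30. Service 209; fixed 357; total 566.

Total cost: 566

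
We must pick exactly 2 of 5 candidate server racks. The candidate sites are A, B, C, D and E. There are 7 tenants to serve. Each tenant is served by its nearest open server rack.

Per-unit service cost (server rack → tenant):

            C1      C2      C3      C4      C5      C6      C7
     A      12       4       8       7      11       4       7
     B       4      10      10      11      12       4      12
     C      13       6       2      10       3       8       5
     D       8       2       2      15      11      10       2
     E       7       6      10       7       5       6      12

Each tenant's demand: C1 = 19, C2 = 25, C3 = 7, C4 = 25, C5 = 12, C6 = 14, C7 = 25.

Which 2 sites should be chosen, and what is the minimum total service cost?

Choose D and E; total service cost 566.

With exactly 2 open, each tenant uses its cheapest among the chosen.
{D, E}: C1→E 7·19=133, C2→D 2·25=50, C3→D 2·7=14, C4→E 7·25=175, C5→E 5·12=60, C6→E 6·14=84, C7→D 2·25=50. Service cost 566.
{A, D}: service cost 629
{B, D}: service cost 653
Among all 10 size-2 choices, {D, E} is lowest.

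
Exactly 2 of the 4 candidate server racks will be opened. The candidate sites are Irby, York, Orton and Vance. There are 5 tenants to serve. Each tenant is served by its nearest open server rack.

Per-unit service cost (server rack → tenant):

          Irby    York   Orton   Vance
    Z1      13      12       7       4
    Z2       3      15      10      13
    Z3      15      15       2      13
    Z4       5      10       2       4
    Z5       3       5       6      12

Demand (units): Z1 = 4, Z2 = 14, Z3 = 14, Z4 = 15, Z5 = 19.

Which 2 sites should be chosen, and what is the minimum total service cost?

With exactly 2 open, each tenant uses its cheapest among the chosen.
{Irby, Orton}: Z1→Orton 7·4=28, Z2→Irby 3·14=42, Z3→Orton 2·14=28, Z4→Orton 2·15=30, Z5→Irby 3·19=57. Service cost 185.
{York, Orton}: service cost 321
{Orton, Vance}: service cost 328
Among all 6 size-2 choices, {Irby, Orton} is lowest.

Choose Irby and Orton; total service cost 185.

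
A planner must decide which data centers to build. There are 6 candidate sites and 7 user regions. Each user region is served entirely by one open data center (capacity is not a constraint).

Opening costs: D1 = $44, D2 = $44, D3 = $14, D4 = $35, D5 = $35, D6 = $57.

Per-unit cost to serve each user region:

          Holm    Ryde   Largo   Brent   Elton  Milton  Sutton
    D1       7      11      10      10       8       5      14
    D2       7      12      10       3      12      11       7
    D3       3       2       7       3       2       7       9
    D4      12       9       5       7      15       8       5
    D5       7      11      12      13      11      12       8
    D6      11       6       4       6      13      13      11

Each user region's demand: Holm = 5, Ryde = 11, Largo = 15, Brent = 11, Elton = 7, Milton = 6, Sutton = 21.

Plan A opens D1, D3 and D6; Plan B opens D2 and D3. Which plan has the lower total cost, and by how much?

Plan B is cheaper by 42.

Plan A: {D1, D3, D6}: Holm→D3 3·5=15, Ryde→D3 2·11=22, Largo→D6 4·15=60, Brent→D3 3·11=33, Elton→D3 2·7=14, Milton→D1 5·6=30, Sutton→D3 9·21=189. Service 363; fixed 115; total 478.
Plan B: {D2, D3}: Holm→D3 3·5=15, Ryde→D3 2·11=22, Largo→D3 7·15=105, Brent→D2 3·11=33, Elton→D3 2·7=14, Milton→D3 7·6=42, Sutton→D2 7·21=147. Service 378; fixed 58; total 436.
Difference: |478 − 436| = 42.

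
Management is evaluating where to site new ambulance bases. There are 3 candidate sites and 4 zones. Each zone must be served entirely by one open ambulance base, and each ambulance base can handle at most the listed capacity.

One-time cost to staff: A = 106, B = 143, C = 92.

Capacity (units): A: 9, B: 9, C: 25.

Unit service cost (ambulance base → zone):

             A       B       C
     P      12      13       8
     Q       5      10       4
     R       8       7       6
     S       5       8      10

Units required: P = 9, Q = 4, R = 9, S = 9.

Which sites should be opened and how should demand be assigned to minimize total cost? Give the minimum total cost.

Minimum total cost: 385

Open {A, C}: P→C 8·9=72, Q→C 4·4=16, R→C 6·9=54, S→A 5·9=45.
Loads: A carries 9/9, C carries 22/25. Service 187; fixed 198; total 385.
Next best feasible plan costs 448.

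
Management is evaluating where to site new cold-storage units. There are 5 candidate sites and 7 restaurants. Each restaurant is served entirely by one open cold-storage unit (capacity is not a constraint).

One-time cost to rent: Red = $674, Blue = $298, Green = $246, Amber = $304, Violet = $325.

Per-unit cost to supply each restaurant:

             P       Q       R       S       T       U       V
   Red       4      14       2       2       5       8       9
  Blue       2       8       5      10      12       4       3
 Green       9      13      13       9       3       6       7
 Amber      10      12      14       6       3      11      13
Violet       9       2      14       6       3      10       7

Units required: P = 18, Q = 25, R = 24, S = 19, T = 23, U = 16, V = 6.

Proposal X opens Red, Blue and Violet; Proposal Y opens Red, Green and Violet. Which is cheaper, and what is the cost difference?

Proposal X: {Red, Blue, Violet}: P→Blue 2·18=36, Q→Violet 2·25=50, R→Red 2·24=48, S→Red 2·19=38, T→Violet 3·23=69, U→Blue 4·16=64, V→Blue 3·6=18. Service 323; fixed 1297; total 1620.
Proposal Y: {Red, Green, Violet}: P→Red 4·18=72, Q→Violet 2·25=50, R→Red 2·24=48, S→Red 2·19=38, T→Green 3·23=69, U→Green 6·16=96, V→Green 7·6=42. Service 415; fixed 1245; total 1660.
Difference: |1620 − 1660| = 40.

Proposal X is cheaper by 40.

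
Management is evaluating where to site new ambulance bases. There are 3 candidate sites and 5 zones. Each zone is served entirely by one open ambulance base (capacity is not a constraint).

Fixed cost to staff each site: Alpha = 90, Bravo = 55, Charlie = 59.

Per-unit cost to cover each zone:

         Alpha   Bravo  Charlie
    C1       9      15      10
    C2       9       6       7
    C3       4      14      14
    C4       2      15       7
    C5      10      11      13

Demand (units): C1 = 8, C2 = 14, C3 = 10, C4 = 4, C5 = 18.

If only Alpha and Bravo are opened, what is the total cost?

Each zone is assigned to its cheapest site among the open ones.
{Alpha, Bravo}: C1→Alpha 9·8=72, C2→Bravo 6·14=84, C3→Alpha 4·10=40, C4→Alpha 2·4=8, C5→Alpha 10·18=180. Service 384; fixed 145; total 529.

Total cost: 529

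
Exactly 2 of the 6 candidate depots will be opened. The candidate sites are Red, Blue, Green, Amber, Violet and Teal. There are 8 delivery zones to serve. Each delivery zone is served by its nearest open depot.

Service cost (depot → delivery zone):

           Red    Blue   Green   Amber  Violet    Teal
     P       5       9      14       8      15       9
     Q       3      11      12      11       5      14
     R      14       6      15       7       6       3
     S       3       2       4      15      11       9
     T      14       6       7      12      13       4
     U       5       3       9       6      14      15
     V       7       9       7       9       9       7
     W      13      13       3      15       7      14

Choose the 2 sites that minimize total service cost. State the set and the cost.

With exactly 2 open, each delivery zone uses its cheapest among the chosen.
{Red, Teal}: P→Red 5, Q→Red 3, R→Teal 3, S→Red 3, T→Teal 4, U→Red 5, V→Red 7, W→Red 13. Service cost 43.
{Red, Blue}: service cost 45
{Red, Green}: service cost 47
Among all 15 size-2 choices, {Red, Teal} is lowest.

Choose Red and Teal; total service cost 43.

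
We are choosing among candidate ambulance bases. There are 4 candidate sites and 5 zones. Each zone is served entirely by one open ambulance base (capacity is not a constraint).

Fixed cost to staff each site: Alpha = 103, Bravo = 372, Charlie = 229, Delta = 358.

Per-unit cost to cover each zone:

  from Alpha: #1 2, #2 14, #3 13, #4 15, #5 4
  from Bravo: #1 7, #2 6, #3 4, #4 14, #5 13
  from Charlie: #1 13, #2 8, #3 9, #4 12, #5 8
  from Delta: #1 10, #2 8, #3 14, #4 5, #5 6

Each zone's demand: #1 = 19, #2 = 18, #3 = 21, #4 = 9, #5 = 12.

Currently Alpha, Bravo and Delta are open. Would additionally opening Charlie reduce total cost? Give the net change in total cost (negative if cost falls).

Current service cost with {Alpha, Bravo, Delta}: 323.
Adding Charlie: each zone re-picks its cheapest; new service cost 323, saving 0.
Extra fixed cost: 229. Net change = 229 − 0 = 229.
(Totals: 1156 → 1385.)

No — net change +229 (cost rises by 229).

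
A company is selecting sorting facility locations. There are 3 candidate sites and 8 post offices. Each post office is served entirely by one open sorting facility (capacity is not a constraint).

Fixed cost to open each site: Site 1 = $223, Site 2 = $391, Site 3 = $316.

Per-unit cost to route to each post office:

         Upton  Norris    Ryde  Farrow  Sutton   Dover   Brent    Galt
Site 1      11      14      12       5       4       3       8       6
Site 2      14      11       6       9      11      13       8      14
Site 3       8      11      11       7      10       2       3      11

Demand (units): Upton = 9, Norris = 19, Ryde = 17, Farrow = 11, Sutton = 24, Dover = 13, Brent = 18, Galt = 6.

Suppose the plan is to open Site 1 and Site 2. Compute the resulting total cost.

Total cost: 1394

Each post office is assigned to its cheapest site among the open ones.
{Site 1, Site 2}: Upton→Site 1 11·9=99, Norris→Site 2 11·19=209, Ryde→Site 2 6·17=102, Farrow→Site 1 5·11=55, Sutton→Site 1 4·24=96, Dover→Site 1 3·13=39, Brent→Site 1 8·18=144, Galt→Site 1 6·6=36. Service 780; fixed 614; total 1394.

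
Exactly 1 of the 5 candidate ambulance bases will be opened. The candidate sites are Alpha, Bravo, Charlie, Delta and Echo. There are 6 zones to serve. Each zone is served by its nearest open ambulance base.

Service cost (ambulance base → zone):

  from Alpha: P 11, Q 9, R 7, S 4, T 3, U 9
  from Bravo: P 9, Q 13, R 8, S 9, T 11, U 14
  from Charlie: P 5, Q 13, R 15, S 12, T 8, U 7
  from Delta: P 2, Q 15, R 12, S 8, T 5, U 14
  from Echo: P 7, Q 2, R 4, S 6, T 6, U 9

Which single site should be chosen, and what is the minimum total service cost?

With exactly 1 open, each zone uses its cheapest among the chosen.
{Echo}: P→Echo 7, Q→Echo 2, R→Echo 4, S→Echo 6, T→Echo 6, U→Echo 9. Service cost 34.
{Alpha}: service cost 43
{Delta}: service cost 56
Among all 5 size-1 choices, {Echo} is lowest.

Choose Echo only; total service cost 34.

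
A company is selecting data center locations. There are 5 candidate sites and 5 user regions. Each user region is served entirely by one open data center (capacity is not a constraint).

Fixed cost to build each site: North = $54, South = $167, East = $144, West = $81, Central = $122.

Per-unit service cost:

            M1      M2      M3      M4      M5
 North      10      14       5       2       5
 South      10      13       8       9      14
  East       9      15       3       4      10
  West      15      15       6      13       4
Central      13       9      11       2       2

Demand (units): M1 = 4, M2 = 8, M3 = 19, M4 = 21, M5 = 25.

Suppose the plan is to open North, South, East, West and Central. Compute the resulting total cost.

Each user region is assigned to its cheapest site among the open ones.
{North, South, East, West, Central}: M1→East 9·4=36, M2→Central 9·8=72, M3→East 3·19=57, M4→North 2·21=42, M5→Central 2·25=50. Service 257; fixed 568; total 825.

Total cost: 825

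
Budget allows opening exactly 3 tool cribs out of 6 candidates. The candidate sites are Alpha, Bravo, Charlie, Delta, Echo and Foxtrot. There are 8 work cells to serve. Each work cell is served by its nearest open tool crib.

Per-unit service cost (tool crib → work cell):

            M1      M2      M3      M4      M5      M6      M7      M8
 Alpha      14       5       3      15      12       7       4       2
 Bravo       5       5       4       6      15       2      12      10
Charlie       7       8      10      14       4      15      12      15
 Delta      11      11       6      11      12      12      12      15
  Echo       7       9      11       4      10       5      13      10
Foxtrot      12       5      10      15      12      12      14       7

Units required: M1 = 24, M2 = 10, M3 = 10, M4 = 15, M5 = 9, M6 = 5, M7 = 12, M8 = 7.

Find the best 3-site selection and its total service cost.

With exactly 3 open, each work cell uses its cheapest among the chosen.
{Alpha, Bravo, Charlie}: M1→Bravo 5·24=120, M2→Alpha 5·10=50, M3→Alpha 3·10=30, M4→Bravo 6·15=90, M5→Charlie 4·9=36, M6→Bravo 2·5=10, M7→Alpha 4·12=48, M8→Alpha 2·7=14. Service cost 398.
{Alpha, Bravo, Echo}: service cost 422
{Alpha, Charlie, Echo}: service cost 431
Among all 20 size-3 choices, {Alpha, Bravo, Charlie} is lowest.

Choose Alpha, Bravo and Charlie; total service cost 398.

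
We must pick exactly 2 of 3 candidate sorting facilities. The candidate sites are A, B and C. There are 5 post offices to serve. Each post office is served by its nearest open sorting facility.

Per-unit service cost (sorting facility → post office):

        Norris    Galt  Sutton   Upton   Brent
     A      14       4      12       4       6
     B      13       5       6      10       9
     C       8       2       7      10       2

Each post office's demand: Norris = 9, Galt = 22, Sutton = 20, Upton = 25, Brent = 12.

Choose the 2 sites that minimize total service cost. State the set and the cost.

With exactly 2 open, each post office uses its cheapest among the chosen.
{A, C}: Norris→C 8·9=72, Galt→C 2·22=44, Sutton→C 7·20=140, Upton→A 4·25=100, Brent→C 2·12=24. Service cost 380.
{A, B}: service cost 497
{B, C}: service cost 510
Among all 3 size-2 choices, {A, C} is lowest.

Choose A and C; total service cost 380.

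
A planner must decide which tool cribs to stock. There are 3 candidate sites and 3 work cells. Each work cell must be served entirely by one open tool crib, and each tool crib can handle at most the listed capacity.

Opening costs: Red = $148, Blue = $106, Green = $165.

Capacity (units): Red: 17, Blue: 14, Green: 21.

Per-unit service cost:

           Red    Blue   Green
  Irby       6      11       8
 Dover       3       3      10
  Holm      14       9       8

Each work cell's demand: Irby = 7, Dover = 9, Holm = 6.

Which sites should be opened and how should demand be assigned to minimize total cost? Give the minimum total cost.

Minimum total cost: 377

Open {Red, Blue}: Irby→Red 6·7=42, Dover→Red 3·9=27, Holm→Blue 9·6=54.
Loads: Red carries 16/17, Blue carries 6/14. Service 123; fixed 254; total 377.
Next best feasible plan costs 402.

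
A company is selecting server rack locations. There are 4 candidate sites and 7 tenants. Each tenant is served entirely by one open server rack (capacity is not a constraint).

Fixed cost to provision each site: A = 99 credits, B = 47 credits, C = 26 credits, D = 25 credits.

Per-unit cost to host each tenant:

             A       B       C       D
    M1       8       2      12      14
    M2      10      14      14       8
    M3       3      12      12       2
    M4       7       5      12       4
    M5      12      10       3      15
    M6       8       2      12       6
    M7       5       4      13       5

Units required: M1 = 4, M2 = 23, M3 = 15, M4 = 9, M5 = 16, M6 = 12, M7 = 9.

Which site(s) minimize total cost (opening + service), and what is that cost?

Open B, C and D; minimum total cost 464.

For any fixed open set, each tenant goes to its cheapest open site; total = fixed + service.
{B, C, D}: M1→B 2·4=8, M2→D 8·23=184, M3→D 2·15=30, M4→D 4·9=36, M5→C 3·16=48, M6→B 2·12=24, M7→B 4·9=36. Service 366; fixed 98; total 464.
{C, D}: service 463 + fixed 51 = 514
{B, D}: M1→B 2·4=8, M2→D 8·23=184, M3→D 2·15=30, M4→D 4·9=36, M5→B 10·16=160, M6→B 2·12=24, M7→B 4·9=36. Service 478; fixed 72; total 550.
{A, B, C, D}: service 366 + fixed 197 = 563
(All 15 nonempty subsets were checked; B, C and D is lowest.)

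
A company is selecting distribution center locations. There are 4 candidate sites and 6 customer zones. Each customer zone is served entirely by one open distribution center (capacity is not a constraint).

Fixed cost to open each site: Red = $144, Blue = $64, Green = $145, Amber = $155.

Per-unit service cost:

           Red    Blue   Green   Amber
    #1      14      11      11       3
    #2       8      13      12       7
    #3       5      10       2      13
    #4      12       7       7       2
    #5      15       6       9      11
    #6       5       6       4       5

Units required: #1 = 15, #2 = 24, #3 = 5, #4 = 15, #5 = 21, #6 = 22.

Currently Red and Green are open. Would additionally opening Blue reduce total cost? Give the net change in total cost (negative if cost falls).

No — net change +1 (cost rises by 1).

Current service cost with {Red, Green}: 749.
Adding Blue: each customer zone re-picks its cheapest; new service cost 686, saving 63.
Extra fixed cost: 64. Net change = 64 − 63 = 1.
(Totals: 1038 → 1039.)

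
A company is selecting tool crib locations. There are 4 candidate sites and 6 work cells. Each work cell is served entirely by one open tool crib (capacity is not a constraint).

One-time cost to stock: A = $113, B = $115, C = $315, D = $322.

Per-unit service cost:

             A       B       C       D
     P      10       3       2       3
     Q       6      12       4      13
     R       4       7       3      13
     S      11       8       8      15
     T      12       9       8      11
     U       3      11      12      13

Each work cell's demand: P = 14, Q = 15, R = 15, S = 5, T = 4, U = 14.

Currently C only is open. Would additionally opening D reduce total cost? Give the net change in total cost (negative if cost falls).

Current service cost with {C}: 373.
Adding D: each work cell re-picks its cheapest; new service cost 373, saving 0.
Extra fixed cost: 322. Net change = 322 − 0 = 322.
(Totals: 688 → 1010.)

No — net change +322 (cost rises by 322).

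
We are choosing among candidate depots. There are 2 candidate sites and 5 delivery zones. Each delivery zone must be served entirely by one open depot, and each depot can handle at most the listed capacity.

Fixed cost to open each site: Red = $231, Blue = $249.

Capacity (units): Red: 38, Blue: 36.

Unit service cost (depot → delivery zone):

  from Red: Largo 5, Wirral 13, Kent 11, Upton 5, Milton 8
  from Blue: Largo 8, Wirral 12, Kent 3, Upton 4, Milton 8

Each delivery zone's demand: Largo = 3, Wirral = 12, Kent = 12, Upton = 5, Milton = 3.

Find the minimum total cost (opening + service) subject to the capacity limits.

Minimum total cost: 497

Open {Blue}: Largo→Blue 8·3=24, Wirral→Blue 12·12=144, Kent→Blue 3·12=36, Upton→Blue 4·5=20, Milton→Blue 8·3=24.
Loads: Blue carries 35/36. Service 248; fixed 249; total 497.
Next best feasible plan costs 583.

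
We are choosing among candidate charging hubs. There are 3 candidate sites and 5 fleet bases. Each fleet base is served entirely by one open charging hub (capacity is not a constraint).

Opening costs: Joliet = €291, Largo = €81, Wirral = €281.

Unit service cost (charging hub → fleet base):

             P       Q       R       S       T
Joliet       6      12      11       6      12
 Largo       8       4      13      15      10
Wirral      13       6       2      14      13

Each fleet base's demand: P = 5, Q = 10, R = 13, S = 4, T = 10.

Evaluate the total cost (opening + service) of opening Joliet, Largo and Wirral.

Total cost: 873

Each fleet base is assigned to its cheapest site among the open ones.
{Joliet, Largo, Wirral}: P→Joliet 6·5=30, Q→Largo 4·10=40, R→Wirral 2·13=26, S→Joliet 6·4=24, T→Largo 10·10=100. Service 220; fixed 653; total 873.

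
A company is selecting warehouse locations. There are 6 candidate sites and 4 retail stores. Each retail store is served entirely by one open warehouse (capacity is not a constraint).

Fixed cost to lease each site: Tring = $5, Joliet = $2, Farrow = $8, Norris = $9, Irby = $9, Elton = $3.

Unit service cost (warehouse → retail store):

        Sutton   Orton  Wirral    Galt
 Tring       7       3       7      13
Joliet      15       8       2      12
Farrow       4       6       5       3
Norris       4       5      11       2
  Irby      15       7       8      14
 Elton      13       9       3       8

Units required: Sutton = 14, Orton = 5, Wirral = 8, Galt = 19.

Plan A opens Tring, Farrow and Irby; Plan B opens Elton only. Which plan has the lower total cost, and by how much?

Plan A: {Tring, Farrow, Irby}: Sutton→Farrow 4·14=56, Orton→Tring 3·5=15, Wirral→Farrow 5·8=40, Galt→Farrow 3·19=57. Service 168; fixed 22; total 190.
Plan B: {Elton}: Sutton→Elton 13·14=182, Orton→Elton 9·5=45, Wirral→Elton 3·8=24, Galt→Elton 8·19=152. Service 403; fixed 3; total 406.
Difference: |190 − 406| = 216.

Plan A is cheaper by 216.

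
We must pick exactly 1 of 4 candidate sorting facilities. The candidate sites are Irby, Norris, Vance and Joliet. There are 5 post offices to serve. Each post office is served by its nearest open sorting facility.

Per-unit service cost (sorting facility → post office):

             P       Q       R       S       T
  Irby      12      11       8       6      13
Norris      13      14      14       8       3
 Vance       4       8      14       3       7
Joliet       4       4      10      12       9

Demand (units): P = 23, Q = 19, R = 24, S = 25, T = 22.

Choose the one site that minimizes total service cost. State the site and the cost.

Choose Vance only; total service cost 809.

With exactly 1 open, each post office uses its cheapest among the chosen.
{Vance}: P→Vance 4·23=92, Q→Vance 8·19=152, R→Vance 14·24=336, S→Vance 3·25=75, T→Vance 7·22=154. Service cost 809.
{Joliet}: service cost 906
{Irby}: service cost 1113
Among all 4 size-1 choices, {Vance} is lowest.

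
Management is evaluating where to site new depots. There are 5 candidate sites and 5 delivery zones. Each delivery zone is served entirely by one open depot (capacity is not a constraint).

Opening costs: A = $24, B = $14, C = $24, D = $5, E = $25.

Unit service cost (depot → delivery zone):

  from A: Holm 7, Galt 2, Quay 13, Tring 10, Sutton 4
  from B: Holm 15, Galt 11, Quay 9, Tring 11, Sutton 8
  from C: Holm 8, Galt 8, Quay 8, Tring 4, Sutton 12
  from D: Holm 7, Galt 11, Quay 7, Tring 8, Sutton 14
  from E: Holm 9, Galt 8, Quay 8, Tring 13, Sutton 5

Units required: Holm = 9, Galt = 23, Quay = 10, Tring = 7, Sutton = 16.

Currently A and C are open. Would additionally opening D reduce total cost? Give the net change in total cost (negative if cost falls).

Current service cost with {A, C}: 281.
Adding D: each delivery zone re-picks its cheapest; new service cost 271, saving 10.
Extra fixed cost: 5. Net change = 5 − 10 = -5.
(Totals: 329 → 324.)

Yes — net change −5 (cost falls by 5).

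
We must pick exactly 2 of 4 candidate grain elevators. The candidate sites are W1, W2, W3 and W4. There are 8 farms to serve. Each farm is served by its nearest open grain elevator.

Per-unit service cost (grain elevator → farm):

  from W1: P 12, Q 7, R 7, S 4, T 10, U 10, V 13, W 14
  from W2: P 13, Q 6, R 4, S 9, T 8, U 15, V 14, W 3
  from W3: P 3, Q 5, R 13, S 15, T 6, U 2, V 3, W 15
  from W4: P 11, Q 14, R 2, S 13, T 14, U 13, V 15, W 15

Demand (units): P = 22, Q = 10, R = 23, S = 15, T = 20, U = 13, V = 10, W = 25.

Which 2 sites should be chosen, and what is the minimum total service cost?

With exactly 2 open, each farm uses its cheapest among the chosen.
{W2, W3}: P→W3 3·22=66, Q→W3 5·10=50, R→W2 4·23=92, S→W2 9·15=135, T→W3 6·20=120, U→W3 2·13=26, V→W3 3·10=30, W→W2 3·25=75. Service cost 594.
{W1, W3}: service cost 863
{W3, W4}: service cost 908
Among all 6 size-2 choices, {W2, W3} is lowest.

Choose W2 and W3; total service cost 594.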